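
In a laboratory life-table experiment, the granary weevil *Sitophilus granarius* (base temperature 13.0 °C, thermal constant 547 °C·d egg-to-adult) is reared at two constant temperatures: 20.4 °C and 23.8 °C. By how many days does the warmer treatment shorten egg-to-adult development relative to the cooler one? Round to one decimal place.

At 20.4 °C: 547 / (20.4 − 13.0) = 547 / 7.4 = 73.919 d.
At 23.8 °C: 547 / (23.8 − 13.0) = 547 / 10.8 = 50.648 d.
Difference = |73.919 − 50.648| = 23.271 ≈ 23.3 days.

23.3 days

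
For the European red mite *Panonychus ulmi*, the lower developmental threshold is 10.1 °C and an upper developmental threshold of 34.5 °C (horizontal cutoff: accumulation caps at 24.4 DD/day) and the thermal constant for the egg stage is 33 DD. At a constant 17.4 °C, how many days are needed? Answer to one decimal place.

Daily accumulation = 17.4 − 10.1 = 7.3 DD/day.
Duration = 33 / 7.3 = 4.521 ≈ 4.5 days.

4.5 days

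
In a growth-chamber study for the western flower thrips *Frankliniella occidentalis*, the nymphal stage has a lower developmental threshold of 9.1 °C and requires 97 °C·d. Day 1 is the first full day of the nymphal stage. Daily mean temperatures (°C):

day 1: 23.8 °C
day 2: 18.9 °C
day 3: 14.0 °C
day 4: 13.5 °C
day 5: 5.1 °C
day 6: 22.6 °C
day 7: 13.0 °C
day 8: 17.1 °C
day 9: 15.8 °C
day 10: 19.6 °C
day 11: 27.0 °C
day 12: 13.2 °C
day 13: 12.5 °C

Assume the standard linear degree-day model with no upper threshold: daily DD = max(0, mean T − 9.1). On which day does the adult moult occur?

day 12

Daily DD above 9.1 °C: 14.7, 9.8, 4.9, 4.4, 0.0, 13.5, 3.9, 8.0, 6.7, 10.5, 17.9, 4.1, 3.4.
Cumulative: 14.7, 24.5, 29.4, 33.8, 33.8, 47.3, 51.2, 59.2, 65.9, 76.4, 94.3, 98.4, 101.8.
The total first reaches 97 DD on day 12.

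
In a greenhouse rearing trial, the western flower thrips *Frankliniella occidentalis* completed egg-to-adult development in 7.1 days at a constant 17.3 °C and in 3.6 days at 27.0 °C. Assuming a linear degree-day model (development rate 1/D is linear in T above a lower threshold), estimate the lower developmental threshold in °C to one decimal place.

7.3 °C

Under the model K = D·(T − T_b), so D₁·(T₁ − T_b) = D₂·(T₂ − T_b).
7.1·(17.3 − T_b) = 3.6·(27.0 − T_b)
T_b = (7.1·17.3 − 3.6·27.0) / (7.1 − 3.6) = 25.63 / 3.5 = 7.323 °C ≈ 7.3 °C.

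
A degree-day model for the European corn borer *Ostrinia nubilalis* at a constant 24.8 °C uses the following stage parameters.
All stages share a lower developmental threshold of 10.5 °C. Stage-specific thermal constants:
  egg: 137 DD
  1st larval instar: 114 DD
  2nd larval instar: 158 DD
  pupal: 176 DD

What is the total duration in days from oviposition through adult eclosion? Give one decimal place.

Daily accumulation at 24.8 °C = 24.8 − 10.5 = 14.3 DD/day.
Total K = 137 + 114 + 158 + 176 = 585 DD.
Total duration = 585 / 14.3 = 40.909 ≈ 40.9 days.

40.9 days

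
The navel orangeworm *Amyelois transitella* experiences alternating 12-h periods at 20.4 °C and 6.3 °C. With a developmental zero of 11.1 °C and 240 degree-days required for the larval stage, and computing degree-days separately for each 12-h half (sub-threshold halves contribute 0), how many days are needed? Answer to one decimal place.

Day half: max(0, 20.4 − 11.1) × 0.5 = 9.3 × 0.5 = 4.65 DD.
Night half: max(0, 6.3 − 11.1) × 0.5 = 0.0 × 0.5 = 0.00 DD.
Per 24 h: 4.65 DD/day.
Duration = 240 / 4.65 = 51.613 ≈ 51.6 days.

51.6 days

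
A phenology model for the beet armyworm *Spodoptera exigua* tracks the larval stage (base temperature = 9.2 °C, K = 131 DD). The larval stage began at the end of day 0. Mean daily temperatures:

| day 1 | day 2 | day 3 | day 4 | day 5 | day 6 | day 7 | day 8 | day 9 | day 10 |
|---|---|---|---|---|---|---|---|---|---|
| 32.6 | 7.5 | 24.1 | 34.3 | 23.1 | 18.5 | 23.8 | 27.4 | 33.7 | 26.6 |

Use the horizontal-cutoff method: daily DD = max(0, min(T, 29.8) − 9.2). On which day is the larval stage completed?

Daily DD above 9.2 °C (capped at 20.6): 20.6, 0.0, 14.9, 20.6, 13.9, 9.3, 14.6, 18.2, 20.6, 17.4.
Cumulative: 20.6, 20.6, 35.5, 56.1, 70.0, 79.3, 93.9, 112.1, 132.7, 150.1.
The total first reaches 131 DD on day 9.

day 9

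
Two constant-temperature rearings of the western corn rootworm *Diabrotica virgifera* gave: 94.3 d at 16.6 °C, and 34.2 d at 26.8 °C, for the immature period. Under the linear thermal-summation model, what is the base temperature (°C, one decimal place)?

Equal thermal constants: D₁(T₁ − T_b) = D₂(T₂ − T_b).
94.3·(16.6 − T_b) = 34.2·(26.8 − T_b)
T_b = (94.3·16.6 − 34.2·26.8) / (94.3 − 34.2) = 648.82 / 60.1 = 10.796 °C ≈ 10.8 °C.

10.8 °C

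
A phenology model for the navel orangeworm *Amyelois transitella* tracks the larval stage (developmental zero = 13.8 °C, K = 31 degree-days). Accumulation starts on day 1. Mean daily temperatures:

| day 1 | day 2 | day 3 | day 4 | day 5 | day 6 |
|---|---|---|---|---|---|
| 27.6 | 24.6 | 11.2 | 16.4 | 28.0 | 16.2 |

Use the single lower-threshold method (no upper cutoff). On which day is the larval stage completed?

day 5

Daily DD above 13.8 °C: 13.8, 10.8, 0.0, 2.6, 14.2, 2.4.
Cumulative: 13.8, 24.6, 24.6, 27.2, 41.4, 43.8.
The total first reaches 31 DD on day 5.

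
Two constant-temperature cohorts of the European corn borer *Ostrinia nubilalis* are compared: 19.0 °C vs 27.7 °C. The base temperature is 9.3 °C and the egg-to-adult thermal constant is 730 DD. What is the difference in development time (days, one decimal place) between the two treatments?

At 19.0 °C: 730 / (19.0 − 9.3) = 730 / 9.7 = 75.258 d.
At 27.7 °C: 730 / (27.7 − 9.3) = 730 / 18.4 = 39.674 d.
Difference = |75.258 − 39.674| = 35.584 ≈ 35.6 days.

35.6 days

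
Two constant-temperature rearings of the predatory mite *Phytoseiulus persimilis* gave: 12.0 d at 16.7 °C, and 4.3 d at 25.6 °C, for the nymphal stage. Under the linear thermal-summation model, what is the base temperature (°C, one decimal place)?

Linear rate model ⇒ the product D·(T − T_b) is constant across temperatures.
12.0·(16.7 − T_b) = 4.3·(25.6 − T_b)
T_b = (12.0·16.7 − 4.3·25.6) / (12.0 − 4.3) = 90.32 / 7.7 = 11.730 °C ≈ 11.7 °C.

11.7 °C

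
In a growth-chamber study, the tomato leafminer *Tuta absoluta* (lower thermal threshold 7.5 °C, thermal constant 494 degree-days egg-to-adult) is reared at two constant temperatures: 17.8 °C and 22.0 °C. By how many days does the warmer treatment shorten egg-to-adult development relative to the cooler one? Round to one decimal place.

At 17.8 °C: 494 / (17.8 − 7.5) = 494 / 10.3 = 47.961 d.
At 22.0 °C: 494 / (22.0 − 7.5) = 494 / 14.5 = 34.069 d.
Difference = |47.961 − 34.069| = 13.892 ≈ 13.9 days.

13.9 days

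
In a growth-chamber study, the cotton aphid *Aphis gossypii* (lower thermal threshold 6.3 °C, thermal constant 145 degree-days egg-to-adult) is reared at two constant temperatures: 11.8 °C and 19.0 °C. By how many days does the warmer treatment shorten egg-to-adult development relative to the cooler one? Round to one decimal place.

14.9 days

At 11.8 °C: 145 / (11.8 − 6.3) = 145 / 5.5 = 26.364 d.
At 19.0 °C: 145 / (19.0 − 6.3) = 145 / 12.7 = 11.417 d.
Difference = |26.364 − 11.417| = 14.946 ≈ 14.9 days.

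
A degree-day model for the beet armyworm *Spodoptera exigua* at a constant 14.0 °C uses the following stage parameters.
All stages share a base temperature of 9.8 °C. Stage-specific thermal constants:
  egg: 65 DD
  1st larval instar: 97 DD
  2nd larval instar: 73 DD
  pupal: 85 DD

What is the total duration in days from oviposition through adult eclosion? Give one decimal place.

Daily accumulation at 14.0 °C = 14.0 − 9.8 = 4.2 DD/day.
Total K = 65 + 97 + 73 + 85 = 320 DD.
Total duration = 320 / 4.2 = 76.190 ≈ 76.2 days.

76.2 days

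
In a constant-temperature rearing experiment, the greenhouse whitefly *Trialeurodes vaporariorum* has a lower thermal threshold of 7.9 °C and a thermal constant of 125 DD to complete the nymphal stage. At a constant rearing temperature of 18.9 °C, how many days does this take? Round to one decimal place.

11.4 days

Daily accumulation = 18.9 − 7.9 = 11.0 DD/day.
Duration = 125 / 11.0 = 11.364 ≈ 11.4 days.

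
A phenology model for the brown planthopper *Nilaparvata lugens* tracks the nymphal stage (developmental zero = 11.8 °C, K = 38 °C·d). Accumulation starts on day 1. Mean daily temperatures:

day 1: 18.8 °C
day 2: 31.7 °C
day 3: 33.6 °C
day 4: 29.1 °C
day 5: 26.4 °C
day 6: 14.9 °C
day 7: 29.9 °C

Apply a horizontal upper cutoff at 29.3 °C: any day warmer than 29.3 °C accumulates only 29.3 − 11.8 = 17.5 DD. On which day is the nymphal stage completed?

day 3

Daily DD above 11.8 °C (capped at 17.5): 7.0, 17.5, 17.5, 17.3, 14.6, 3.1, 17.5.
Cumulative: 7.0, 24.5, 42.0, 59.3, 73.9, 77.0, 94.5.
The total first reaches 38 DD on day 3.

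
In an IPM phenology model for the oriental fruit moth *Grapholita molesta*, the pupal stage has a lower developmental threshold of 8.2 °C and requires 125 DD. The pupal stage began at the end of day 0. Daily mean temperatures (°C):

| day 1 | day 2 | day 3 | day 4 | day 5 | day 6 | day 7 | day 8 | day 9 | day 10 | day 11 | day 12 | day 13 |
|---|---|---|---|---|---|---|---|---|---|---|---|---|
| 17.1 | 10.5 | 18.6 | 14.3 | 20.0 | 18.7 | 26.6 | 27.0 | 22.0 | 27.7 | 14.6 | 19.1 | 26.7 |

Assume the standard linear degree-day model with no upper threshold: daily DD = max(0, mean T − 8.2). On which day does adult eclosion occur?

day 11

Daily DD above 8.2 °C: 8.9, 2.3, 10.4, 6.1, 11.8, 10.5, 18.4, 18.8, 13.8, 19.5, 6.4, 10.9, 18.5.
Cumulative: 8.9, 11.2, 21.6, 27.7, 39.5, 50.0, 68.4, 87.2, 101.0, 120.5, 126.9, 137.8, 156.3.
The total first reaches 125 DD on day 11.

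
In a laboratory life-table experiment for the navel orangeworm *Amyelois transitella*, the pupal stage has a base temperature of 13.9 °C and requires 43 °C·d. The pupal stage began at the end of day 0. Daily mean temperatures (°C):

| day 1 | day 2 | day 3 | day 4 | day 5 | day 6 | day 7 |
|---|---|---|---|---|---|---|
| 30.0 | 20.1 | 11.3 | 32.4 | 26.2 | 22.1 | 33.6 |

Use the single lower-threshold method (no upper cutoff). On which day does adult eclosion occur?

day 5

Daily DD above 13.9 °C: 16.1, 6.2, 0.0, 18.5, 12.3, 8.2, 19.7.
Cumulative: 16.1, 22.3, 22.3, 40.8, 53.1, 61.3, 81.0.
The total first reaches 43 DD on day 5.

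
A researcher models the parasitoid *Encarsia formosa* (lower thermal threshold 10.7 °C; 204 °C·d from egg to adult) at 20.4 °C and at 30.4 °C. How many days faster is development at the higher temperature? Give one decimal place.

10.7 days

At 20.4 °C: 204 / (20.4 − 10.7) = 204 / 9.7 = 21.031 d.
At 30.4 °C: 204 / (30.4 − 10.7) = 204 / 19.7 = 10.355 d.
Difference = |21.031 − 10.355| = 10.676 ≈ 10.7 days.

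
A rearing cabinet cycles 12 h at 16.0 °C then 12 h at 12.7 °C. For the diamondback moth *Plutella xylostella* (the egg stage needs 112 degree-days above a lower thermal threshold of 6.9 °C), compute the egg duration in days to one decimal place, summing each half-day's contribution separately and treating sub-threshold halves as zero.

15.0 days

Day half: max(0, 16.0 − 6.9) × 0.5 = 9.1 × 0.5 = 4.55 DD.
Night half: max(0, 12.7 − 6.9) × 0.5 = 5.8 × 0.5 = 2.90 DD.
Per 24 h: 7.45 DD/day.
Duration = 112 / 7.45 = 15.034 ≈ 15.0 days.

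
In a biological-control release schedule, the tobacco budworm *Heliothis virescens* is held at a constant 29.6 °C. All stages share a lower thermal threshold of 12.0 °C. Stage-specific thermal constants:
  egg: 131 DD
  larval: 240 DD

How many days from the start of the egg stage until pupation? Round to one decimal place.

21.1 days

Daily accumulation at 29.6 °C = 29.6 − 12.0 = 17.6 DD/day.
Total K = 131 + 240 = 371 DD.
Total duration = 371 / 17.6 = 21.080 ≈ 21.1 days.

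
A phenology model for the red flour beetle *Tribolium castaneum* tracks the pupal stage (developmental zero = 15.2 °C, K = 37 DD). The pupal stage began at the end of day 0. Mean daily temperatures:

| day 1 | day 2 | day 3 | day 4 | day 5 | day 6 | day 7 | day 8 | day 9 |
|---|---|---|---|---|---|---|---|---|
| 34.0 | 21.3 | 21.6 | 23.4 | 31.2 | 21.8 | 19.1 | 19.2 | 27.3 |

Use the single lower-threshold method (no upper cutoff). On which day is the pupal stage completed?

day 4

Daily DD above 15.2 °C: 18.8, 6.1, 6.4, 8.2, 16.0, 6.6, 3.9, 4.0, 12.1.
Cumulative: 18.8, 24.9, 31.3, 39.5, 55.5, 62.1, 66.0, 70.0, 82.1.
The total first reaches 37 DD on day 4.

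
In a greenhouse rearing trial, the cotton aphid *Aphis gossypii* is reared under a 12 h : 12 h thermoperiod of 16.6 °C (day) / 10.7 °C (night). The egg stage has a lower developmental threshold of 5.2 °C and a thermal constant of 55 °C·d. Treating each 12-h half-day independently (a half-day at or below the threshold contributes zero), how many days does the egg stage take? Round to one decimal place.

6.5 days

Day half: max(0, 16.6 − 5.2) × 0.5 = 11.4 × 0.5 = 5.70 DD.
Night half: max(0, 10.7 − 5.2) × 0.5 = 5.5 × 0.5 = 2.75 DD.
Per 24 h: 8.45 DD/day.
Duration = 55 / 8.45 = 6.509 ≈ 6.5 days.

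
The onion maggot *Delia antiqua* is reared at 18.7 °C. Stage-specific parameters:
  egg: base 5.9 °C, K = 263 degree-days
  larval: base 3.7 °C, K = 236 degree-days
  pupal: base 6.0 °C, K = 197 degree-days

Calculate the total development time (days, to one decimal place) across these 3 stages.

51.8 days

egg: 263 / (18.7 − 5.9) = 263 / 12.8 = 20.547 d.
larval: 236 / (18.7 − 3.7) = 236 / 15.0 = 15.733 d.
pupal: 197 / (18.7 − 6.0) = 197 / 12.7 = 15.512 d.
Sum = 51.792 ≈ 51.8 days.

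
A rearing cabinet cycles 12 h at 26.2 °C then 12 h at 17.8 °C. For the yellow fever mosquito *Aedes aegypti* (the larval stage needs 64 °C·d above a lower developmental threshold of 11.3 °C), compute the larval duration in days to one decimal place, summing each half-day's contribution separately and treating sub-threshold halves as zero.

6.0 days

Day half: max(0, 26.2 − 11.3) × 0.5 = 14.9 × 0.5 = 7.45 DD.
Night half: max(0, 17.8 − 11.3) × 0.5 = 6.5 × 0.5 = 3.25 DD.
Per 24 h: 10.70 DD/day.
Duration = 64 / 10.70 = 5.981 ≈ 6.0 days.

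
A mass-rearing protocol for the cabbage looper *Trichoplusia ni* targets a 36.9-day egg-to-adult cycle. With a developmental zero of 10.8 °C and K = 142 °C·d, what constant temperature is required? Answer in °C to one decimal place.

14.6 °C

Required daily accumulation = 142 / 36.9 = 3.848 DD/day.
T = T_base + 3.848 = 10.8 + 3.848 = 14.648 ≈ 14.6 °C.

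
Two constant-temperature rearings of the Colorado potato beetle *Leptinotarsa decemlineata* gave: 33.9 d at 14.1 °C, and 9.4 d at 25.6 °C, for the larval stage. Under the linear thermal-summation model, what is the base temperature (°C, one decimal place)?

9.7 °C

Under the model K = D·(T − T_b), so D₁·(T₁ − T_b) = D₂·(T₂ − T_b).
33.9·(14.1 − T_b) = 9.4·(25.6 − T_b)
T_b = (33.9·14.1 − 9.4·25.6) / (33.9 − 9.4) = 237.35 / 24.5 = 9.688 °C ≈ 9.7 °C.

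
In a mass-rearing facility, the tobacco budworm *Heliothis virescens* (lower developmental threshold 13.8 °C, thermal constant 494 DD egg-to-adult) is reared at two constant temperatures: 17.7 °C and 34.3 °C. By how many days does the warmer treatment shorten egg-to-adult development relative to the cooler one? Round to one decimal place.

At 17.7 °C: 494 / (17.7 − 13.8) = 494 / 3.9 = 126.667 d.
At 34.3 °C: 494 / (34.3 − 13.8) = 494 / 20.5 = 24.098 d.
Difference = |126.667 − 24.098| = 102.569 ≈ 102.6 days.

102.6 days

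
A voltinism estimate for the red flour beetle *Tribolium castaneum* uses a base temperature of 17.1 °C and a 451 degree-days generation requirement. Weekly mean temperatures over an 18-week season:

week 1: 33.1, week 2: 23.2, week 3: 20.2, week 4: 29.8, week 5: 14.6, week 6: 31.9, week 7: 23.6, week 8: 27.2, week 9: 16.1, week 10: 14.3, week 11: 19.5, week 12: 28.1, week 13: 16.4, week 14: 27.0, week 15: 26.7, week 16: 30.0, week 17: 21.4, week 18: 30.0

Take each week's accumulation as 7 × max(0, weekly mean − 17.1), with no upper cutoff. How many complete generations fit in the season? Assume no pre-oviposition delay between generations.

Weekly DD (7 × max(0, T̄ − 17.1)): 112.0, 42.7, 21.7, 88.9, 0.0, 103.6, 45.5, 70.7, 0.0, 0.0, 16.8, 77.0, 0.0, 69.3, 67.2, 90.3, 30.1, 90.3.
Season total = 926.1 DD.
Complete generations = ⌊926.1 / 451⌋ = 2.

2 generations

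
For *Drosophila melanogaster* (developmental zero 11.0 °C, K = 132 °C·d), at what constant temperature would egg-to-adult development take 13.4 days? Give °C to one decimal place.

20.9 °C

Required daily accumulation = 132 / 13.4 = 9.851 DD/day.
T = T_base + 9.851 = 11.0 + 9.851 = 20.851 ≈ 20.9 °C.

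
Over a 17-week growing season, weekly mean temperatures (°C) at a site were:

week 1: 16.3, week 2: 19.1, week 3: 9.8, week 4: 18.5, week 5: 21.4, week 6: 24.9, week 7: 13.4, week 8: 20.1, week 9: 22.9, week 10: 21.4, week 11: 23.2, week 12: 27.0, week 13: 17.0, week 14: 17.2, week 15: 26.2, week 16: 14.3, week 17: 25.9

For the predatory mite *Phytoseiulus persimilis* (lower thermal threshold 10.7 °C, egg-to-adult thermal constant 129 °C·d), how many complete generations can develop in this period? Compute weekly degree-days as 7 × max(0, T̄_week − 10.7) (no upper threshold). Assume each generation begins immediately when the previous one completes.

Weekly DD (7 × max(0, T̄ − 10.7)): 39.2, 58.8, 0.0, 54.6, 74.9, 99.4, 18.9, 65.8, 85.4, 74.9, 87.5, 114.1, 44.1, 45.5, 108.5, 25.2, 106.4.
Season total = 1103.2 DD.
Complete generations = ⌊1103.2 / 129⌋ = 8.

8 generations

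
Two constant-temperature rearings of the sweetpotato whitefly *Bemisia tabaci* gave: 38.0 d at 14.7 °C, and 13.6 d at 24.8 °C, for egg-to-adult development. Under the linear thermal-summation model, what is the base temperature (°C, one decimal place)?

9.1 °C

Linear rate model ⇒ the product D·(T − T_b) is constant across temperatures.
38.0·(14.7 − T_b) = 13.6·(24.8 − T_b)
T_b = (38.0·14.7 − 13.6·24.8) / (38.0 − 13.6) = 221.32 / 24.4 = 9.070 °C ≈ 9.1 °C.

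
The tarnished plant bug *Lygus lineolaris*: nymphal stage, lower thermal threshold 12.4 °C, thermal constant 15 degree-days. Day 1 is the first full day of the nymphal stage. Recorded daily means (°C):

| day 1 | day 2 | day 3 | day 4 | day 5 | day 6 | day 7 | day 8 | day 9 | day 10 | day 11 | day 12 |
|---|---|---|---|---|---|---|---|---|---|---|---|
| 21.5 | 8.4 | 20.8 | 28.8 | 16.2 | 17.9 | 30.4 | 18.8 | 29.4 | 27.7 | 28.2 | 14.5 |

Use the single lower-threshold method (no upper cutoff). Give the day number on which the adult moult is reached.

day 3

Daily DD above 12.4 °C: 9.1, 0.0, 8.4, 16.4, 3.8, 5.5, 18.0, 6.4, 17.0, 15.3, 15.8, 2.1.
Cumulative: 9.1, 9.1, 17.5, 33.9, 37.7, 43.2, 61.2, 67.6, 84.6, 99.9, 115.7, 117.8.
The total first reaches 15 DD on day 3.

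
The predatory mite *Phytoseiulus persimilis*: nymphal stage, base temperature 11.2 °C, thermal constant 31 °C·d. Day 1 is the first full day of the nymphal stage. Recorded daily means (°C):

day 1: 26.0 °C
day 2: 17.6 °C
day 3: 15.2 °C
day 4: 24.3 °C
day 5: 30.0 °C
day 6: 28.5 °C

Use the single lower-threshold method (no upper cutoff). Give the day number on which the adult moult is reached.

Daily DD above 11.2 °C: 14.8, 6.4, 4.0, 13.1, 18.8, 17.3.
Cumulative: 14.8, 21.2, 25.2, 38.3, 57.1, 74.4.
The total first reaches 31 DD on day 4.

day 4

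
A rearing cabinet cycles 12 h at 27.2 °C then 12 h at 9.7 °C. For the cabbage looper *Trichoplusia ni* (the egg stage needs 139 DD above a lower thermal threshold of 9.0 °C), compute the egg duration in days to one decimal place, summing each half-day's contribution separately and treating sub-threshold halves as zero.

14.7 days

Day half: max(0, 27.2 − 9.0) × 0.5 = 18.2 × 0.5 = 9.10 DD.
Night half: max(0, 9.7 − 9.0) × 0.5 = 0.7 × 0.5 = 0.35 DD.
Per 24 h: 9.45 DD/day.
Duration = 139 / 9.45 = 14.709 ≈ 14.7 days.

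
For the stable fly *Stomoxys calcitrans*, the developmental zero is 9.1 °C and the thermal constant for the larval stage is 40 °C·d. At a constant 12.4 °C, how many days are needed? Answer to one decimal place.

Daily accumulation = 12.4 − 9.1 = 3.3 DD/day.
Duration = 40 / 3.3 = 12.121 ≈ 12.1 days.

12.1 days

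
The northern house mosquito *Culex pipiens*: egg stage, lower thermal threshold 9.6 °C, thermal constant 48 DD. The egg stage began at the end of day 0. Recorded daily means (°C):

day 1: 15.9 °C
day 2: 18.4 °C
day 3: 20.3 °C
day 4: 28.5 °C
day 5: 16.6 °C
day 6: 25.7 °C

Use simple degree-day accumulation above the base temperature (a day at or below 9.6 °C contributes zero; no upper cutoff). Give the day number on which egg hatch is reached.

Daily DD above 9.6 °C: 6.3, 8.8, 10.7, 18.9, 7.0, 16.1.
Cumulative: 6.3, 15.1, 25.8, 44.7, 51.7, 67.8.
The total first reaches 48 DD on day 5.

day 5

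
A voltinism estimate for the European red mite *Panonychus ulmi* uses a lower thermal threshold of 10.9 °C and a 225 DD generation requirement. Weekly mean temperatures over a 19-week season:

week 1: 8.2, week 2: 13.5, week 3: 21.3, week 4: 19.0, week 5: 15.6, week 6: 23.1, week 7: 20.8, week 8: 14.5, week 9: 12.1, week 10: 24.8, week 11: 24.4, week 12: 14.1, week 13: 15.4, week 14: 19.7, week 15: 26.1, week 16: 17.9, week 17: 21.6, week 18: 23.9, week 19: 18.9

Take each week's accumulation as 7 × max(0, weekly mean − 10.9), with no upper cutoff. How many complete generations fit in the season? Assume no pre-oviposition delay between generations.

Weekly DD (7 × max(0, T̄ − 10.9)): 0.0, 18.2, 72.8, 56.7, 32.9, 85.4, 69.3, 25.2, 8.4, 97.3, 94.5, 22.4, 31.5, 61.6, 106.4, 49.0, 74.9, 91.0, 56.0.
Season total = 1053.5 DD.
Complete generations = ⌊1053.5 / 225⌋ = 4.

4 generations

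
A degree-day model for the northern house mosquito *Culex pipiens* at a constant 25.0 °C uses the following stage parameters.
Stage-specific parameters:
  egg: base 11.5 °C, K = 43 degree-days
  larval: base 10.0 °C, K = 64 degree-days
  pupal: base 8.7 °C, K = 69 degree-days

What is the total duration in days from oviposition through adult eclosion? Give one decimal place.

11.7 days

egg: 43 / (25.0 − 11.5) = 43 / 13.5 = 3.185 d.
larval: 64 / (25.0 − 10.0) = 64 / 15.0 = 4.267 d.
pupal: 69 / (25.0 − 8.7) = 69 / 16.3 = 4.233 d.
Sum = 11.685 ≈ 11.7 days.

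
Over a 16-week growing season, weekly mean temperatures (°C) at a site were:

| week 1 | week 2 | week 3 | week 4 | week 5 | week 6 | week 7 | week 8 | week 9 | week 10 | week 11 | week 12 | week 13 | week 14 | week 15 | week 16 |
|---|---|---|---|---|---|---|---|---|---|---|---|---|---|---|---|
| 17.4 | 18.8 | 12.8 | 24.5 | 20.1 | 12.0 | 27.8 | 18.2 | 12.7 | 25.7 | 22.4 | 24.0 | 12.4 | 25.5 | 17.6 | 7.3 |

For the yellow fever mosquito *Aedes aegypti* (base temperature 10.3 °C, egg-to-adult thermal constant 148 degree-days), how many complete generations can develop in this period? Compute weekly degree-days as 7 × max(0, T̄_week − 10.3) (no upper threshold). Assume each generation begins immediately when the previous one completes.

6 generations

Weekly DD (7 × max(0, T̄ − 10.3)): 49.7, 59.5, 17.5, 99.4, 68.6, 11.9, 122.5, 55.3, 16.8, 107.8, 84.7, 95.9, 14.7, 106.4, 51.1, 0.0.
Season total = 961.8 DD.
Complete generations = ⌊961.8 / 148⌋ = 6.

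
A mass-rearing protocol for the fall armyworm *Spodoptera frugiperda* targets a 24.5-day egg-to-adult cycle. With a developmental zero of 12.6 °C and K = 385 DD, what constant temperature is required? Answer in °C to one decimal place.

28.3 °C

Required daily accumulation = 385 / 24.5 = 15.714 DD/day.
T = T_base + 15.714 = 12.6 + 15.714 = 28.314 ≈ 28.3 °C.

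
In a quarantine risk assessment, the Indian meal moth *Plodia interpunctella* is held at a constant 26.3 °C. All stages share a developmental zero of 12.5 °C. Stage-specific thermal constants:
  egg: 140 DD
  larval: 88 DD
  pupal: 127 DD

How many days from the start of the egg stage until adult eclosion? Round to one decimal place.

25.7 days

Daily accumulation at 26.3 °C = 26.3 − 12.5 = 13.8 DD/day.
Total K = 140 + 88 + 127 = 355 DD.
Total duration = 355 / 13.8 = 25.725 ≈ 25.7 days.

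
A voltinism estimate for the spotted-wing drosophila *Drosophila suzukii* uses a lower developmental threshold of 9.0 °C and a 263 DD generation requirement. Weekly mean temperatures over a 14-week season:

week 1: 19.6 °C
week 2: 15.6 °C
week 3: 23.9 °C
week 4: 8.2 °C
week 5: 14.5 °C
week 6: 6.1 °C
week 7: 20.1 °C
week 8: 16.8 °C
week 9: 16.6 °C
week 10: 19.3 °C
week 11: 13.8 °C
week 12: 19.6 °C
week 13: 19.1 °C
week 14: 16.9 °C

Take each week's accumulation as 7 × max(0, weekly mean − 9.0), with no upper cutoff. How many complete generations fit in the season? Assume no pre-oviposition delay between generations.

2 generations

Weekly DD (7 × max(0, T̄ − 9.0)): 74.2, 46.2, 104.3, 0.0, 38.5, 0.0, 77.7, 54.6, 53.2, 72.1, 33.6, 74.2, 70.7, 55.3.
Season total = 754.6 DD.
Complete generations = ⌊754.6 / 263⌋ = 2.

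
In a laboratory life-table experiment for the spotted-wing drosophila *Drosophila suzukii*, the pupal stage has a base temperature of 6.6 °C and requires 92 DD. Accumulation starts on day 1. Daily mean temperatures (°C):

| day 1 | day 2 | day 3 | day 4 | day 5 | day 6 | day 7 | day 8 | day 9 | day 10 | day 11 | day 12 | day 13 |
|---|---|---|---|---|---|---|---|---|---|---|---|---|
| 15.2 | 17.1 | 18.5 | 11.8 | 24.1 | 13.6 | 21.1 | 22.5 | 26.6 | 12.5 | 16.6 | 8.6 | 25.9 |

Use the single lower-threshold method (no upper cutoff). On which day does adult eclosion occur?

day 9

Daily DD above 6.6 °C: 8.6, 10.5, 11.9, 5.2, 17.5, 7.0, 14.5, 15.9, 20.0, 5.9, 10.0, 2.0, 19.3.
Cumulative: 8.6, 19.1, 31.0, 36.2, 53.7, 60.7, 75.2, 91.1, 111.1, 117.0, 127.0, 129.0, 148.3.
The total first reaches 92 DD on day 9.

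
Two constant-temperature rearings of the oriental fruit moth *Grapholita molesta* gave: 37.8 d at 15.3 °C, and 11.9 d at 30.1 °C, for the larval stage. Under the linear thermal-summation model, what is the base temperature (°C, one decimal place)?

8.5 °C

Under the model K = D·(T − T_b), so D₁·(T₁ − T_b) = D₂·(T₂ − T_b).
37.8·(15.3 − T_b) = 11.9·(30.1 − T_b)
T_b = (37.8·15.3 − 11.9·30.1) / (37.8 − 11.9) = 220.15 / 25.9 = 8.500 °C ≈ 8.5 °C.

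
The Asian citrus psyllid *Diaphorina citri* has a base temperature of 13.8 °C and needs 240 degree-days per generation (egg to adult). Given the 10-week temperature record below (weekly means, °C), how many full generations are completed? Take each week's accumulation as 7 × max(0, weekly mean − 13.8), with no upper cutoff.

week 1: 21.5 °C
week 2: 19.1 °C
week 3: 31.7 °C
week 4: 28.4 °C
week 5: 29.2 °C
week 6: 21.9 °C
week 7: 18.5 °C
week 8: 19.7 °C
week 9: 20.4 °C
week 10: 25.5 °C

2 generations

Weekly DD (7 × max(0, T̄ − 13.8)): 53.9, 37.1, 125.3, 102.2, 107.8, 56.7, 32.9, 41.3, 46.2, 81.9.
Season total = 685.3 DD.
Complete generations = ⌊685.3 / 240⌋ = 2.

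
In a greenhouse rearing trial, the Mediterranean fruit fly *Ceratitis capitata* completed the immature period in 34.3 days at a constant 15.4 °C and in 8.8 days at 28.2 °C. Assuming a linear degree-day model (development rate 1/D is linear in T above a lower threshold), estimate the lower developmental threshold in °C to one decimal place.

Under the model K = D·(T − T_b), so D₁·(T₁ − T_b) = D₂·(T₂ − T_b).
34.3·(15.4 − T_b) = 8.8·(28.2 − T_b)
T_b = (34.3·15.4 − 8.8·28.2) / (34.3 − 8.8) = 280.06 / 25.5 = 10.983 °C ≈ 11.0 °C.

11.0 °C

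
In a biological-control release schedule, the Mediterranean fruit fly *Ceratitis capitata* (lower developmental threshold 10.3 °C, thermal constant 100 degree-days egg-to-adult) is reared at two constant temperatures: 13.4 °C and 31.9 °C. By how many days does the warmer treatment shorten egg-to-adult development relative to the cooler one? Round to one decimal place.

At 13.4 °C: 100 / (13.4 − 10.3) = 100 / 3.1 = 32.258 d.
At 31.9 °C: 100 / (31.9 − 10.3) = 100 / 21.6 = 4.630 d.
Difference = |32.258 − 4.630| = 27.628 ≈ 27.6 days.

27.6 days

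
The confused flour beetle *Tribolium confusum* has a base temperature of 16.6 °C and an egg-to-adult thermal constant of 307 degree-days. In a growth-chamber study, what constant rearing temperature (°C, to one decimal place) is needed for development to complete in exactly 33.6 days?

25.7 °C

Required daily accumulation = 307 / 33.6 = 9.137 DD/day.
T = T_base + 9.137 = 16.6 + 9.137 = 25.737 ≈ 25.7 °C.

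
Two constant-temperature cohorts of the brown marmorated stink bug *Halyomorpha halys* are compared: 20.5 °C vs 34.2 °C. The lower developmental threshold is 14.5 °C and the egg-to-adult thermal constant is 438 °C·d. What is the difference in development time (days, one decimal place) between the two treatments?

At 20.5 °C: 438 / (20.5 − 14.5) = 438 / 6.0 = 73.000 d.
At 34.2 °C: 438 / (34.2 − 14.5) = 438 / 19.7 = 22.234 d.
Difference = |73.000 − 22.234| = 50.766 ≈ 50.8 days.

50.8 days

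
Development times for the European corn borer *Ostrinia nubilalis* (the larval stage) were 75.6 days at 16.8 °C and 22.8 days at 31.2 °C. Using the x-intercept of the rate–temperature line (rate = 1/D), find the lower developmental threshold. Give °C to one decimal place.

Linear rate model ⇒ the product D·(T − T_b) is constant across temperatures.
75.6·(16.8 − T_b) = 22.8·(31.2 − T_b)
T_b = (75.6·16.8 − 22.8·31.2) / (75.6 − 22.8) = 558.72 / 52.8 = 10.582 °C ≈ 10.6 °C.

10.6 °C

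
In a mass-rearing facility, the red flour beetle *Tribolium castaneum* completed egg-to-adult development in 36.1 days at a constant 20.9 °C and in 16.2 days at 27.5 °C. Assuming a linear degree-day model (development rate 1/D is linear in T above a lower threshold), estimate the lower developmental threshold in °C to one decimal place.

Equal thermal constants: D₁(T₁ − T_b) = D₂(T₂ − T_b).
36.1·(20.9 − T_b) = 16.2·(27.5 − T_b)
T_b = (36.1·20.9 − 16.2·27.5) / (36.1 − 16.2) = 308.99 / 19.9 = 15.527 °C ≈ 15.5 °C.

15.5 °C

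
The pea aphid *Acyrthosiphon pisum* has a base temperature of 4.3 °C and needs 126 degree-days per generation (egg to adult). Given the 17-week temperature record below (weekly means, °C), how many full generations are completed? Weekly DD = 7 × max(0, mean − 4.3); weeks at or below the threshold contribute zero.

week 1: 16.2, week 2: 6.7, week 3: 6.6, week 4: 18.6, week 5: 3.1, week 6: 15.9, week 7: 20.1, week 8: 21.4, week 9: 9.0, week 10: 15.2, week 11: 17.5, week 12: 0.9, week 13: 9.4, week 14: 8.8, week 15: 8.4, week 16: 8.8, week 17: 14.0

7 generations

Weekly DD (7 × max(0, T̄ − 4.3)): 83.3, 16.8, 16.1, 100.1, 0.0, 81.2, 110.6, 119.7, 32.9, 76.3, 92.4, 0.0, 35.7, 31.5, 28.7, 31.5, 67.9.
Season total = 924.7 DD.
Complete generations = ⌊924.7 / 126⌋ = 7.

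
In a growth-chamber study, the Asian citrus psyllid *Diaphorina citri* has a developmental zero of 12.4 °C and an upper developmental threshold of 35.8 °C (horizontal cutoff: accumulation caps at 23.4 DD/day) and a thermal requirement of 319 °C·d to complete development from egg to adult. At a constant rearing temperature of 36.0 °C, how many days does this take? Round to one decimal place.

Temperature 36.0 °C exceeds the upper threshold, so daily accumulation caps at 35.8 − 12.4 = 23.4 DD/day.
Duration = 319 / 23.4 = 13.632 ≈ 13.6 days.

13.6 days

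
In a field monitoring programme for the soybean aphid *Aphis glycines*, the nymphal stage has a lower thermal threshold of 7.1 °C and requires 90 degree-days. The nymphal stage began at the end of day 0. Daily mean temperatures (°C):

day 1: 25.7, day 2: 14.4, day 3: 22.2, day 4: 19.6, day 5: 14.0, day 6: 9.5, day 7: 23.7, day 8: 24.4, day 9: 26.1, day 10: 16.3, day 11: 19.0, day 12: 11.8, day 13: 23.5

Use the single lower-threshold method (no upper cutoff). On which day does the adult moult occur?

day 8

Daily DD above 7.1 °C: 18.6, 7.3, 15.1, 12.5, 6.9, 2.4, 16.6, 17.3, 19.0, 9.2, 11.9, 4.7, 16.4.
Cumulative: 18.6, 25.9, 41.0, 53.5, 60.4, 62.8, 79.4, 96.7, 115.7, 124.9, 136.8, 141.5, 157.9.
The total first reaches 90 DD on day 8.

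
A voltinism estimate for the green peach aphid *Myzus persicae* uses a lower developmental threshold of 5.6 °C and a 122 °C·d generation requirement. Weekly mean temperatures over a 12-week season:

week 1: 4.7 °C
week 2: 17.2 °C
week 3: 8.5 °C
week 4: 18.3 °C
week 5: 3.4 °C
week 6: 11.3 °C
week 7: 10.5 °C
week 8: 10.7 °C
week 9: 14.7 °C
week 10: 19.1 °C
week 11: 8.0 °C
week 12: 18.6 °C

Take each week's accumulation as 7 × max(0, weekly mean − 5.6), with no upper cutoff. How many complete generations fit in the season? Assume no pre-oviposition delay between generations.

4 generations

Weekly DD (7 × max(0, T̄ − 5.6)): 0.0, 81.2, 20.3, 88.9, 0.0, 39.9, 34.3, 35.7, 63.7, 94.5, 16.8, 91.0.
Season total = 566.3 DD.
Complete generations = ⌊566.3 / 122⌋ = 4.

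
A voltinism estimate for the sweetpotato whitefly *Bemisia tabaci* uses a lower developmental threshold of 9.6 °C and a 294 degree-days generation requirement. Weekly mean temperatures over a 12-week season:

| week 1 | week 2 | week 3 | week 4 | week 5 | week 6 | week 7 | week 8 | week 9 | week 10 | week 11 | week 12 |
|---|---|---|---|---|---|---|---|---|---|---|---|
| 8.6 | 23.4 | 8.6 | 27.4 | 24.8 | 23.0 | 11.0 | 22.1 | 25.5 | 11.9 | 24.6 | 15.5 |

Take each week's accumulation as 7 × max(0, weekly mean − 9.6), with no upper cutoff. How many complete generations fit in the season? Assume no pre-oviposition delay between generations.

2 generations

Weekly DD (7 × max(0, T̄ − 9.6)): 0.0, 96.6, 0.0, 124.6, 106.4, 93.8, 9.8, 87.5, 111.3, 16.1, 105.0, 41.3.
Season total = 792.4 DD.
Complete generations = ⌊792.4 / 294⌋ = 2.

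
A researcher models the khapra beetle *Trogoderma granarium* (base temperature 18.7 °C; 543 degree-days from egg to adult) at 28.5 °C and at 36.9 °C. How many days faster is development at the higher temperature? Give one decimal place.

25.6 days

At 28.5 °C: 543 / (28.5 − 18.7) = 543 / 9.8 = 55.408 d.
At 36.9 °C: 543 / (36.9 − 18.7) = 543 / 18.2 = 29.835 d.
Difference = |55.408 − 29.835| = 25.573 ≈ 25.6 days.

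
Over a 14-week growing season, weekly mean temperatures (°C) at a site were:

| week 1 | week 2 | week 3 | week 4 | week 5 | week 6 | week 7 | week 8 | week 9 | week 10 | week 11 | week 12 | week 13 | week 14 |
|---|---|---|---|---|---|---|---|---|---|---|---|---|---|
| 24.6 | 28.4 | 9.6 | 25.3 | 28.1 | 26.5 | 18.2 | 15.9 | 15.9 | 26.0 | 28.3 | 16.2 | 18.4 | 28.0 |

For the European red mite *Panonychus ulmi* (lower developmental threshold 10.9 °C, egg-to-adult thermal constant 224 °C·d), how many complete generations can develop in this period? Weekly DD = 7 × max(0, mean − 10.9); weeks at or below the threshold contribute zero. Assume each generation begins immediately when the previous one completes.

Weekly DD (7 × max(0, T̄ − 10.9)): 95.9, 122.5, 0.0, 100.8, 120.4, 109.2, 51.1, 35.0, 35.0, 105.7, 121.8, 37.1, 52.5, 119.7.
Season total = 1106.7 DD.
Complete generations = ⌊1106.7 / 224⌋ = 4.

4 generations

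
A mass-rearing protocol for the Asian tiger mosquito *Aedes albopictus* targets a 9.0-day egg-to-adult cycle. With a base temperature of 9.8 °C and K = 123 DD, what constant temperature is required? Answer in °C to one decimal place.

23.5 °C

Required daily accumulation = 123 / 9.0 = 13.667 DD/day.
T = T_base + 13.667 = 9.8 + 13.667 = 23.467 ≈ 23.5 °C.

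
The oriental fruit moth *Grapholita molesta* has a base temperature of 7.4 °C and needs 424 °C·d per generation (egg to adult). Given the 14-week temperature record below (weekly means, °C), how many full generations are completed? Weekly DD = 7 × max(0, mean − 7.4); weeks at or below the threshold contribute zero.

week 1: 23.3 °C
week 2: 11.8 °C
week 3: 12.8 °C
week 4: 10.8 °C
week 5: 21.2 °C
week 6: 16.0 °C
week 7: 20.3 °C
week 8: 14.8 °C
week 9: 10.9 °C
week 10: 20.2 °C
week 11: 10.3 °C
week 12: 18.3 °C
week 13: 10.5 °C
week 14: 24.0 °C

Weekly DD (7 × max(0, T̄ − 7.4)): 111.3, 30.8, 37.8, 23.8, 96.6, 60.2, 90.3, 51.8, 24.5, 89.6, 20.3, 76.3, 21.7, 116.2.
Season total = 851.2 DD.
Complete generations = ⌊851.2 / 424⌋ = 2.

2 generations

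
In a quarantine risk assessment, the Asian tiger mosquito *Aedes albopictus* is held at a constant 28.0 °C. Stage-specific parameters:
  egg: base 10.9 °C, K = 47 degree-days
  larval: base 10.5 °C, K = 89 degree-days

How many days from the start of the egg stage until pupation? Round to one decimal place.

egg: 47 / (28.0 − 10.9) = 47 / 17.1 = 2.749 d.
larval: 89 / (28.0 − 10.5) = 89 / 17.5 = 5.086 d.
Sum = 7.834 ≈ 7.8 days.

7.8 days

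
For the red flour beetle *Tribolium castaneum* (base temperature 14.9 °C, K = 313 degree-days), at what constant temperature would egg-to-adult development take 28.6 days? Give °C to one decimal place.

25.8 °C

Required daily accumulation = 313 / 28.6 = 10.944 DD/day.
T = T_base + 10.944 = 14.9 + 10.944 = 25.844 ≈ 25.8 °C.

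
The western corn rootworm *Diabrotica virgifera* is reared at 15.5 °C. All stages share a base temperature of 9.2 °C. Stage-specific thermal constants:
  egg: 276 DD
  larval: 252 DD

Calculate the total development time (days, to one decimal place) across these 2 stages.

Daily accumulation at 15.5 °C = 15.5 − 9.2 = 6.3 DD/day.
Total K = 276 + 252 = 528 DD.
Total duration = 528 / 6.3 = 83.810 ≈ 83.8 days.

83.8 days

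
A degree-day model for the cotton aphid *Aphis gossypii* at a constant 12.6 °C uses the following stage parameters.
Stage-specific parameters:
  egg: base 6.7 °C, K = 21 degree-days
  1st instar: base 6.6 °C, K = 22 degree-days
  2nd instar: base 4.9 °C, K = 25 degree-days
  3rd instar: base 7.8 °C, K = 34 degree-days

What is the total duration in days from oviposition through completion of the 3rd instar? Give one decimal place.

17.6 days

egg: 21 / (12.6 − 6.7) = 21 / 5.9 = 3.559 d.
1st instar: 22 / (12.6 − 6.6) = 22 / 6.0 = 3.667 d.
2nd instar: 25 / (12.6 − 4.9) = 25 / 7.7 = 3.247 d.
3rd instar: 34 / (12.6 − 7.8) = 34 / 4.8 = 7.083 d.
Sum = 17.556 ≈ 17.6 days.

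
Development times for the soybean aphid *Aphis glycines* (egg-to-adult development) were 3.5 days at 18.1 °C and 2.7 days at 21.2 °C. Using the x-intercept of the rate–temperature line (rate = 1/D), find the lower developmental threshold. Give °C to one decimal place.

7.6 °C

Under the model K = D·(T − T_b), so D₁·(T₁ − T_b) = D₂·(T₂ − T_b).
3.5·(18.1 − T_b) = 2.7·(21.2 − T_b)
T_b = (3.5·18.1 − 2.7·21.2) / (3.5 − 2.7) = 6.11 / 0.8 = 7.638 °C ≈ 7.6 °C.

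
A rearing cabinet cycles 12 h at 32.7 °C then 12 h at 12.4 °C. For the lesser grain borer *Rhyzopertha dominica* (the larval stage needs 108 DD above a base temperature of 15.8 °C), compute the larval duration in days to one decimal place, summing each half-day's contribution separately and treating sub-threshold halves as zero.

12.8 days

Day half: max(0, 32.7 − 15.8) × 0.5 = 16.9 × 0.5 = 8.45 DD.
Night half: max(0, 12.4 − 15.8) × 0.5 = 0.0 × 0.5 = 0.00 DD.
Per 24 h: 8.45 DD/day.
Duration = 108 / 8.45 = 12.781 ≈ 12.8 days.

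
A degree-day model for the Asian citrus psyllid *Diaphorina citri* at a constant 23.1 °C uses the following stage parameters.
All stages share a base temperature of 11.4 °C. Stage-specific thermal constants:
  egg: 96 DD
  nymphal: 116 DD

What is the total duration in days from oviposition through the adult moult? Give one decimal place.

18.1 days

Daily accumulation at 23.1 °C = 23.1 − 11.4 = 11.7 DD/day.
Total K = 96 + 116 = 212 DD.
Total duration = 212 / 11.7 = 18.120 ≈ 18.1 days.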